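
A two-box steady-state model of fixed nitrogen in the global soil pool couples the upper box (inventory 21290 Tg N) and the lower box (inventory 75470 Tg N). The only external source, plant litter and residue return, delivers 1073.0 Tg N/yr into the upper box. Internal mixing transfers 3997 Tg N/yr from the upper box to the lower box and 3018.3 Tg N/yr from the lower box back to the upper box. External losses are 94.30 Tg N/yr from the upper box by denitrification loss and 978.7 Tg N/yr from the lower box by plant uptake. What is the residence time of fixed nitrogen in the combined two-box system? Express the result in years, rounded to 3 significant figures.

For the system as a whole, the A↔B exchange is internal and contributes nothing to the throughput; only the external sinks remove mass.
M_total = 21290 + 75470 = 96760 Tg N.
ΣF_external_out = 94.30 + 978.7 = 1073.0 Tg N/yr.
τ = M_total / ΣF_ext = 96760 / 1073.0 = 90.18 yr.

90.2 yr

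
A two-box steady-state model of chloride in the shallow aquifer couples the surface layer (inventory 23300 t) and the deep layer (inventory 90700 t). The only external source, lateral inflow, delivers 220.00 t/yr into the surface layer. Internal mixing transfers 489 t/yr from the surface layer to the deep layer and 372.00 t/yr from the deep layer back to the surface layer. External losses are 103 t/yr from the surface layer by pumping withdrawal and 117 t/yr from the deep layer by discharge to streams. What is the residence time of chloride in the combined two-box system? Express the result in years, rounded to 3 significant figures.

518 yr

Residence time in the combined system uses the total inventory and the total *external* removal — internal exchanges between the two boxes cancel.
M_total = 23300 + 90700 = 114000 t.
ΣF_external_out = 103 + 117 = 220.00 t/yr.
τ = M_total / ΣF_ext = 114000 / 220.00 = 518.2 yr.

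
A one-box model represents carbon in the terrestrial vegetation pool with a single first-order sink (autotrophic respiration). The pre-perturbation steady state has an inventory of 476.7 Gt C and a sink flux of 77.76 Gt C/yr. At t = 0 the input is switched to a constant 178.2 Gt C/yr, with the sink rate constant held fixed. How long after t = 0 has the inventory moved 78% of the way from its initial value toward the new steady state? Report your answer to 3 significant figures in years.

τ = M₀/F₀ = 476.7/77.76 = 6.130 yr.
The remaining gap fraction is e^(−t/τ); 78% covered ⇒ e^(−t/τ) = 0.220.
t = −τ ln(0.220) = 6.130 × 1.514 = 9.282 yr.

9.28 yr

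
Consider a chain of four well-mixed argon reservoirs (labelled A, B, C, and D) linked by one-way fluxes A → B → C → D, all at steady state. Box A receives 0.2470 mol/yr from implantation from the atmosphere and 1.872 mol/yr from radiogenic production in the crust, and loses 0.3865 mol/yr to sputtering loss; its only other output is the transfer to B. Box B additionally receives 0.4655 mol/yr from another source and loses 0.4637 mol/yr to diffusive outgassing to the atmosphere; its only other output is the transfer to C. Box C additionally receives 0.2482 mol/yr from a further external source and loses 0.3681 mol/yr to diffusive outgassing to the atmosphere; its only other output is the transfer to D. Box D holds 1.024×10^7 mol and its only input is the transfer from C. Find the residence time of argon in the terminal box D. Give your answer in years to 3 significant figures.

Box A: F(A→B) = (0.2470 + 1.872) − 0.3865 = 1.7325 mol/yr.
Box B: F(B→C) = (1.7325 + 0.4655) − 0.4637 = 1.7343 mol/yr.
Box C: F(C→D) = (1.7343 + 0.2482) − 0.3681 = 1.6144 mol/yr.
Box D throughput = its input = 1.6144 mol/yr; τ = 1.024×10^7 / 1.6144 = 6.343×10^6 yr.

6.34×10^6 yr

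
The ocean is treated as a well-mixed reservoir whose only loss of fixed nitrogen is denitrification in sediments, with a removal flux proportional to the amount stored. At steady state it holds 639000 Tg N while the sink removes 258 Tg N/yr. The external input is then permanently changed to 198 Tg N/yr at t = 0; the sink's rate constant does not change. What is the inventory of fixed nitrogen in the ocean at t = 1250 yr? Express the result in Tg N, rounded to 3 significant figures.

580000 Tg N

Residence time τ = M₀/F₀ = 2477 yr. The eventual steady state is M_∞ = M₀·(F₁/F₀) = 639000 × 198/258 = 490400 Tg N.
The anomaly ΔM(t) = M(t) − M_∞ decays as ΔM₀·e^(−t/τ) with ΔM₀ = 639000 − 490400 = 148600 Tg N.
At t = 1250 yr, e^(−t/τ) = e^(−0.5047) = 0.6037, so ΔM = 89710 Tg N and M = 490400 + 89710 = 580110 Tg N.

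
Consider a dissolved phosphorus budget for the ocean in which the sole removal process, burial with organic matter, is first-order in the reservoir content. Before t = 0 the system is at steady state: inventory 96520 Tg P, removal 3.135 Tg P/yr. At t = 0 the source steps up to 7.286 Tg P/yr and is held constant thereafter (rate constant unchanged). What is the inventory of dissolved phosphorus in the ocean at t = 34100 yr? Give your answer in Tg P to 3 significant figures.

182000 Tg P

Residence time τ = M₀/F₀ = 30790 yr. The eventual steady state is M_∞ = M₀·(F₁/F₀) = 96520 × 7.286/3.135 = 224320 Tg P.
The anomaly ΔM(t) = M(t) − M_∞ decays as ΔM₀·e^(−t/τ) with ΔM₀ = 96520 − 224320 = −127800 Tg P.
At t = 34100 yr, e^(−t/τ) = e^(−1.108) = 0.3304, so ΔM = −42220 Tg P and M = 224320 − 42220 = 182100 Tg P.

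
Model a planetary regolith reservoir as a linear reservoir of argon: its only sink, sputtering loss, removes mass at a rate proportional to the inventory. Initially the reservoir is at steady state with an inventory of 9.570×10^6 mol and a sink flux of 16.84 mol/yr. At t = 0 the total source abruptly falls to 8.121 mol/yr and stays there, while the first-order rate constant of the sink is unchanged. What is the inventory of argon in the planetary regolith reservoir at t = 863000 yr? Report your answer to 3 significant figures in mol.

The sink rate constant is k = F₀/M₀ = 16.84/9.570×10^6 = 1.760×10^-6 yr⁻¹.
Solving dM/dt = F₁ − kM with M(0) = M₀ gives M(t) = F₁/k + (M₀ − F₁/k)·e^(−kt).
F₁/k = 8.121/1.760×10^-6 = 4.6151×10^6 mol; kt = 1.760×10^-6 × 863000 = 1.519, e^(−kt) = 0.2190.
M(863000) = 4.6151×10^6 + (9.570×10^6 − 4.6151×10^6) × 0.2190 = 4.6151×10^6 + 1.085×10^6 = 5.7003×10^6 mol.

5.70×10^6 mol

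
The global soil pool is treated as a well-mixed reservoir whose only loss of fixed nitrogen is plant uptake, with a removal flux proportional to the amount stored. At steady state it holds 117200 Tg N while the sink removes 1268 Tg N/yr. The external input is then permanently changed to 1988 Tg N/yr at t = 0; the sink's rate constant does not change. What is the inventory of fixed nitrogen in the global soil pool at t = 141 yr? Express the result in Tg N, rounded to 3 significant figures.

169000 Tg N

The sink rate constant is k = F₀/M₀ = 1268/117200 = 0.01082 yr⁻¹.
Solving dM/dt = F₁ − kM with M(0) = M₀ gives M(t) = F₁/k + (M₀ − F₁/k)·e^(−kt).
F₁/k = 1988/0.01082 = 183750 Tg N; kt = 0.01082 × 141 = 1.525, e^(−kt) = 0.2175.
M(141) = 183750 + (117200 − 183750) × 0.2175 = 183750 − 14480 = 169270 Tg N.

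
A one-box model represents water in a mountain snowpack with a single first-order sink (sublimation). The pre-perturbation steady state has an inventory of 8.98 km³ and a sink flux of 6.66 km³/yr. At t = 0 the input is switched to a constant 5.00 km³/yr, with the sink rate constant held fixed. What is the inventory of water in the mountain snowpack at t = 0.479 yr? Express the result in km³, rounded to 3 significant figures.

The sink rate constant is k = F₀/M₀ = 6.66/8.98 = 0.7416 yr⁻¹.
Solving dM/dt = F₁ − kM with M(0) = M₀ gives M(t) = F₁/k + (M₀ − F₁/k)·e^(−kt).
F₁/k = 5.00/0.7416 = 6.7417 km³; kt = 0.7416 × 0.479 = 0.3552, e^(−kt) = 0.7010.
M(0.479) = 6.7417 + (8.98 − 6.7417) × 0.7010 = 6.7417 + 1.569 = 8.3108 km³.

8.31 km³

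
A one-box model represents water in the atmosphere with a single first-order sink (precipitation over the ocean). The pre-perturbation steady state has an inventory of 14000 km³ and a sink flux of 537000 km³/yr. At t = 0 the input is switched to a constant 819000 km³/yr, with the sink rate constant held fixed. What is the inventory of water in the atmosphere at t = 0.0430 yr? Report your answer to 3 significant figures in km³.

The sink rate constant is k = F₀/M₀ = 537000/14000 = 38.36 yr⁻¹.
Solving dM/dt = F₁ − kM with M(0) = M₀ gives M(t) = F₁/k + (M₀ − F₁/k)·e^(−kt).
F₁/k = 819000/38.36 = 21352 km³; kt = 38.36 × 0.0430 = 1.649, e^(−kt) = 0.1922.
M(0.0430) = 21352 + (14000 − 21352) × 0.1922 = 21352 − 1413 = 19939 km³.

19900 km³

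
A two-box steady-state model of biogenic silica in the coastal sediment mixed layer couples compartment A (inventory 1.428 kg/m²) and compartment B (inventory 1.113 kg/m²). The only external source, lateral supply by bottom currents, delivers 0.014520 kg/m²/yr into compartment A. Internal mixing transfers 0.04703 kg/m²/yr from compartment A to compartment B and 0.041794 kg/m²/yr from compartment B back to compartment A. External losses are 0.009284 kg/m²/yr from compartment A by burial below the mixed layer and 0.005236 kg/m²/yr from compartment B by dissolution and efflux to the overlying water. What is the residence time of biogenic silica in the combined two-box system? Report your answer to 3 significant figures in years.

Treat the two boxes together as one reservoir: the mixing fluxes between them are internal recycling, so τ = ΣM / Σ(external losses).
M_total = 1.428 + 1.113 = 2.5410 kg/m².
ΣF_external_out = 0.009284 + 0.005236 = 0.014520 kg/m²/yr.
τ = M_total / ΣF_ext = 2.5410 / 0.014520 = 175.0 yr.

175 yr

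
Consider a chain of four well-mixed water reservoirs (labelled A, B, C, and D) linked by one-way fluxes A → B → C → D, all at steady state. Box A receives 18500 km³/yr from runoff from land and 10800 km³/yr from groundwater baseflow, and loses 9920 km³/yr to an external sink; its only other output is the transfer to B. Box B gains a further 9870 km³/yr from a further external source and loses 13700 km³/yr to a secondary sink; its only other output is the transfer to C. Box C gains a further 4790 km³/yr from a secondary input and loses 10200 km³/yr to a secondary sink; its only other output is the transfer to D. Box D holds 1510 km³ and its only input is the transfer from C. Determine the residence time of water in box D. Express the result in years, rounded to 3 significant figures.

Box A: F(A→B) = (18500 + 10800) − 9920 = 19380 km³/yr.
Box B: F(B→C) = (19380 + 9870) − 13700 = 15550 km³/yr.
Box C: F(C→D) = (15550 + 4790) − 10200 = 10140 km³/yr.
Box D throughput = its input = 10140 km³/yr; τ = 1510 / 10140 = 0.1489 yr.

0.149 yr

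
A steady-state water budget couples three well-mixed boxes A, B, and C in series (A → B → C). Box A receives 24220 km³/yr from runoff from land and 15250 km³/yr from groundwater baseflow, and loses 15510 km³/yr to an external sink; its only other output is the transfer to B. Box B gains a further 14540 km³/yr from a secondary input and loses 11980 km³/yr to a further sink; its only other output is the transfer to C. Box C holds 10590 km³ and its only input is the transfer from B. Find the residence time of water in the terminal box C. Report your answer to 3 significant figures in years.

Box A: F(A→B) = (24220 + 15250) − 15510 = 23960 km³/yr.
Box B: F(B→C) = (23960 + 14540) − 11980 = 26520 km³/yr.
Box C throughput = its input = 26520 km³/yr; τ = 10590 / 26520 = 0.3993 yr.

0.399 yr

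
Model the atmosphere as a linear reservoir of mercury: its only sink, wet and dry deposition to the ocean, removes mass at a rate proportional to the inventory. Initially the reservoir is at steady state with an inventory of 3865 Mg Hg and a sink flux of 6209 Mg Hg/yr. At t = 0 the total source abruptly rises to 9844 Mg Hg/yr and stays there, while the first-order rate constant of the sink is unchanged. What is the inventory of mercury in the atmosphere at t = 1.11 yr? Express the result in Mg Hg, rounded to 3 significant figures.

The sink rate constant is k = F₀/M₀ = 6209/3865 = 1.606 yr⁻¹.
Solving dM/dt = F₁ − kM with M(0) = M₀ gives M(t) = F₁/k + (M₀ − F₁/k)·e^(−kt).
F₁/k = 9844/1.606 = 6127.7 Mg Hg; kt = 1.606 × 1.11 = 1.783, e^(−kt) = 0.1681.
M(1.11) = 6127.7 + (3865 − 6127.7) × 0.1681 = 6127.7 − 380.4 = 5747.4 Mg Hg.

5750 Mg Hg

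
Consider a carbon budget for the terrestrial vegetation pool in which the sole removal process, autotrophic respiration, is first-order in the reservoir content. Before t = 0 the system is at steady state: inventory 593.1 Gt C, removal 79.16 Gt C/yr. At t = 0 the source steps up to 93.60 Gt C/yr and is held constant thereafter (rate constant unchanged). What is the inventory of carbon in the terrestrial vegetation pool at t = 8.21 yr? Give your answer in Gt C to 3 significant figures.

665 Gt C

Residence time τ = M₀/F₀ = 7.492 yr. The eventual steady state is M_∞ = M₀·(F₁/F₀) = 593.1 × 93.60/79.16 = 701.29 Gt C.
The anomaly ΔM(t) = M(t) − M_∞ decays as ΔM₀·e^(−t/τ) with ΔM₀ = 593.1 − 701.29 = −108.2 Gt C.
At t = 8.21 yr, e^(−t/τ) = e^(−1.096) = 0.3343, so ΔM = −36.17 Gt C and M = 701.29 − 36.17 = 665.12 Gt C.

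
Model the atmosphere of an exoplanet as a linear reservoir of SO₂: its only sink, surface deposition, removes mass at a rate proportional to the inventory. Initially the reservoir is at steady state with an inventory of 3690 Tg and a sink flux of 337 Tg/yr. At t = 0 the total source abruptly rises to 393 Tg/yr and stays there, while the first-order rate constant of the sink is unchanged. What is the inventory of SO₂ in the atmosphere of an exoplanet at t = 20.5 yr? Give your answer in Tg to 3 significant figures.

Residence time τ = M₀/F₀ = 10.95 yr. The eventual steady state is M_∞ = M₀·(F₁/F₀) = 3690 × 393/337 = 4303.2 Tg.
The anomaly ΔM(t) = M(t) − M_∞ decays as ΔM₀·e^(−t/τ) with ΔM₀ = 3690 − 4303.2 = −613.2 Tg.
At t = 20.5 yr, e^(−t/τ) = e^(−1.872) = 0.1538, so ΔM = −94.30 Tg and M = 4303.2 − 94.30 = 4208.9 Tg.

4210 Tg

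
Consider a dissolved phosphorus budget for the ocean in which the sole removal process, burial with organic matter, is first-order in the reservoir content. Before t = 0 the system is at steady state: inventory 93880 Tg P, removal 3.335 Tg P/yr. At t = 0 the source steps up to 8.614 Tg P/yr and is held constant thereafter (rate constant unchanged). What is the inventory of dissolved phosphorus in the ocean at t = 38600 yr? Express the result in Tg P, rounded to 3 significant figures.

Residence time τ = M₀/F₀ = 28150 yr. The eventual steady state is M_∞ = M₀·(F₁/F₀) = 93880 × 8.614/3.335 = 242480 Tg P.
The anomaly ΔM(t) = M(t) − M_∞ decays as ΔM₀·e^(−t/τ) with ΔM₀ = 93880 − 242480 = −148600 Tg P.
At t = 38600 yr, e^(−t/τ) = e^(−1.371) = 0.2538, so ΔM = −37710 Tg P and M = 242480 − 37710 = 204770 Tg P.

205000 Tg P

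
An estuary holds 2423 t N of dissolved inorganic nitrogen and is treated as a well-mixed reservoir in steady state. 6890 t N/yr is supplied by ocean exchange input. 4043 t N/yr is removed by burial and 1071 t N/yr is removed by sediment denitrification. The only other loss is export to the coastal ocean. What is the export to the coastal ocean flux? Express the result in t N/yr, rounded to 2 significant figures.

1800 t N/yr

At steady state ΣF_in = ΣF_out.
ΣF_in = 6890.0 t N/yr.
Export to the coastal ocean flux = ΣF_in − (4043 + 1071) = 6890.0 − 5114 = 1776 t N/yr.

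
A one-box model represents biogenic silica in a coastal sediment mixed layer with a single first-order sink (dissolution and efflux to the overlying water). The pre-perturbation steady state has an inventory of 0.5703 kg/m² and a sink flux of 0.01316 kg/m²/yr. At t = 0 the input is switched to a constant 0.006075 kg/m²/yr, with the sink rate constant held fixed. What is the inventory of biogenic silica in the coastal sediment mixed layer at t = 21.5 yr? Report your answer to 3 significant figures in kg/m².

Residence time τ = M₀/F₀ = 43.34 yr. The eventual steady state is M_∞ = M₀·(F₁/F₀) = 0.5703 × 0.006075/0.01316 = 0.26327 kg/m².
The anomaly ΔM(t) = M(t) − M_∞ decays as ΔM₀·e^(−t/τ) with ΔM₀ = 0.5703 − 0.26327 = 0.3070 kg/m².
At t = 21.5 yr, e^(−t/τ) = e^(−0.4961) = 0.6089, so ΔM = 0.1869 kg/m² and M = 0.26327 + 0.1869 = 0.45021 kg/m².

0.450 kg/m²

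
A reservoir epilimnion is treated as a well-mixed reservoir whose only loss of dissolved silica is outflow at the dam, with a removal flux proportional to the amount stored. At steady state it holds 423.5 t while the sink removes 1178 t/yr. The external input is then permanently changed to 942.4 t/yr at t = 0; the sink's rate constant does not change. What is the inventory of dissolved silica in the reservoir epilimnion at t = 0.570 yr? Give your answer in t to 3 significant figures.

356 t

The sink rate constant is k = F₀/M₀ = 1178/423.5 = 2.782 yr⁻¹.
Solving dM/dt = F₁ − kM with M(0) = M₀ gives M(t) = F₁/k + (M₀ − F₁/k)·e^(−kt).
F₁/k = 942.4/2.782 = 338.80 t; kt = 2.782 × 0.570 = 1.586, e^(−kt) = 0.2048.
M(0.570) = 338.80 + (423.5 − 338.80) × 0.2048 = 338.80 + 17.35 = 356.15 t.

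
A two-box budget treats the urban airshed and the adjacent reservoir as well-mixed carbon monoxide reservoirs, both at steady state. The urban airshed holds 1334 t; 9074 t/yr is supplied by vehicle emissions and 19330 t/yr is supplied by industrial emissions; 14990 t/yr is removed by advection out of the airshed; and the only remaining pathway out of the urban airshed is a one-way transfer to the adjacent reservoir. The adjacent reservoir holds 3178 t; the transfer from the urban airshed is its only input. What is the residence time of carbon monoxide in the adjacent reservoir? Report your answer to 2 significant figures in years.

0.24 yr

Balance the urban airshed: ΣF_in = 9074 + 19330 = 28404 t/yr.
Transfer to the adjacent reservoir = ΣF_in − (14990) = 13414 t/yr.
At steady state the output of the adjacent reservoir equals its input, 13414 t/yr.
τ = M / F = 3178 / 13414 = 0.2369 yr.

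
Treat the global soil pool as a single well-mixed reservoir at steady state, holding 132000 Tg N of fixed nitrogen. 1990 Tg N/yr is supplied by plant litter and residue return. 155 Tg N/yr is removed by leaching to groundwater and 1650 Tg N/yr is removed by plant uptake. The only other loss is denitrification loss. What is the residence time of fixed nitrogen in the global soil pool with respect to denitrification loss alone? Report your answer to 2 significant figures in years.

At steady state ΣF_in = ΣF_out.
ΣF_in = 1990.0 Tg N/yr.
Denitrification loss flux = ΣF_in − (155 + 1650) = 1990.0 − 1805 = 185.0 Tg N/yr.
τ = M / F = 132000 / 185.0 = 713.5 yr.

710 yr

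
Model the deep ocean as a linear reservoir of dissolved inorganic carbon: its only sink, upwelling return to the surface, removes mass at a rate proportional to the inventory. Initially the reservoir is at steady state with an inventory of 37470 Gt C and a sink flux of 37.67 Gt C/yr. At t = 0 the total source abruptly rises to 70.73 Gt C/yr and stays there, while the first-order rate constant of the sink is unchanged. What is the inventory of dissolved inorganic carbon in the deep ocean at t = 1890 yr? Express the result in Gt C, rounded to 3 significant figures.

τ = M₀/F₀ = 37470/37.67 = 994.7 yr; rate constant k = 1/τ.
New steady state M_∞ = F₁/k = F₁·τ = 70.73 × 994.7 = 70354 Gt C.
M(t) = M_∞ + (M₀ − M_∞)·e^(−t/τ); t/τ = 1890/994.7 = 1.900, so e^(−t/τ) = 0.1496.
M(t) = 70354 − 32880 × 0.1496 = 65436 Gt C.

65400 Gt C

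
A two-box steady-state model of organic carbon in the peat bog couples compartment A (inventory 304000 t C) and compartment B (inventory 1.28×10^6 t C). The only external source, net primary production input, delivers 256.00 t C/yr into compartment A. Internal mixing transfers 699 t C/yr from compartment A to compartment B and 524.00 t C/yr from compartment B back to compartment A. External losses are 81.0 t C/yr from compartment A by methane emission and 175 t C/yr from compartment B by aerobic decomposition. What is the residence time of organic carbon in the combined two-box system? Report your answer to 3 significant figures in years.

6190 yr

For the system as a whole, the A↔B exchange is internal and contributes nothing to the throughput; only the external sinks remove mass.
M_total = 304000 + 1.28×10^6 = 1.5840×10^6 t C.
ΣF_external_out = 81.0 + 175 = 256.00 t C/yr.
τ = M_total / ΣF_ext = 1.5840×10^6 / 256.00 = 6188 yr.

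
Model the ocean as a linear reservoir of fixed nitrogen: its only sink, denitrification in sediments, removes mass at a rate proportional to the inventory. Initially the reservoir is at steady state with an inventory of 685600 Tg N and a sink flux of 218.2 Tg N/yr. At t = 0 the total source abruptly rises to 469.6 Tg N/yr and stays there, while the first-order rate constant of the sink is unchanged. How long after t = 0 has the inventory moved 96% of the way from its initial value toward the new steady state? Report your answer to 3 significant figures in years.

10100 yr

τ = M₀/F₀ = 685600/218.2 = 3142 yr.
The remaining gap fraction is e^(−t/τ); 96% covered ⇒ e^(−t/τ) = 0.0400.
t = −τ ln(0.0400) = 3142 × 3.219 = 10110 yr.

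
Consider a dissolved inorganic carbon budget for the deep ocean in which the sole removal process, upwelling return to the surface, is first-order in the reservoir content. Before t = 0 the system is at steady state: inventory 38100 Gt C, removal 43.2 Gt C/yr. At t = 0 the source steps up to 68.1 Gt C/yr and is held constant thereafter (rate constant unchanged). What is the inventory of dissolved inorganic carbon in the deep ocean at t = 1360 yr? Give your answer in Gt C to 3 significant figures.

55400 Gt C

τ = M₀/F₀ = 38100/43.2 = 881.9 yr; rate constant k = 1/τ.
New steady state M_∞ = F₁/k = F₁·τ = 68.1 × 881.9 = 60060 Gt C.
M(t) = M_∞ + (M₀ − M_∞)·e^(−t/τ); t/τ = 1360/881.9 = 1.542, so e^(−t/τ) = 0.2139.
M(t) = 60060 − 21960 × 0.2139 = 55362 Gt C.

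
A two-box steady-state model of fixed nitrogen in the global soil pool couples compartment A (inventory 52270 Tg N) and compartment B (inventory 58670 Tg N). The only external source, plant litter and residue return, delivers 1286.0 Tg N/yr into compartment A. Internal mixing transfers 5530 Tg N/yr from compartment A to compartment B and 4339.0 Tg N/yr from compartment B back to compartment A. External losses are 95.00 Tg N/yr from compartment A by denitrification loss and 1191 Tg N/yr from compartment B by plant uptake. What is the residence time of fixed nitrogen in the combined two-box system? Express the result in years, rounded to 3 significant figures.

For the system as a whole, the A↔B exchange is internal and contributes nothing to the throughput; only the external sinks remove mass.
M_total = 52270 + 58670 = 110940 Tg N.
ΣF_external_out = 95.00 + 1191 = 1286.0 Tg N/yr.
τ = M_total / ΣF_ext = 110940 / 1286.0 = 86.27 yr.

86.3 yr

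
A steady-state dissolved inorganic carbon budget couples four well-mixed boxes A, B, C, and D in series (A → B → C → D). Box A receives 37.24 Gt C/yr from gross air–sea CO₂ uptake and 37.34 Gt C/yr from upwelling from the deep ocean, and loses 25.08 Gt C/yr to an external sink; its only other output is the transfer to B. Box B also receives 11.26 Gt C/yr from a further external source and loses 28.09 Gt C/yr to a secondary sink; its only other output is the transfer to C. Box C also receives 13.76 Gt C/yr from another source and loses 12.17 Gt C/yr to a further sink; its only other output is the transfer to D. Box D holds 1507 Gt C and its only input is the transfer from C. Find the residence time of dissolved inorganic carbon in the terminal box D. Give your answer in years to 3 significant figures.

44.0 yr

Box A: F(A→B) = (37.24 + 37.34) − 25.08 = 49.500 Gt C/yr.
Box B: F(B→C) = (49.500 + 11.26) − 28.09 = 32.670 Gt C/yr.
Box C: F(C→D) = (32.670 + 13.76) − 12.17 = 34.260 Gt C/yr.
Box D throughput = its input = 34.260 Gt C/yr; τ = 1507 / 34.260 = 43.99 yr.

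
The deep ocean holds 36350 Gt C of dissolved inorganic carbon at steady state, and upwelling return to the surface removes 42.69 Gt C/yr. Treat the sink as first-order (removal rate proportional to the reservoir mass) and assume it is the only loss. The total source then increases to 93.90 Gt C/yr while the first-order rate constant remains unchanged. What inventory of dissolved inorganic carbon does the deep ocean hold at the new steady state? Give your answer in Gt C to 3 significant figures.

80000 Gt C

Rate constant k = F/M = 42.69 / 36350 = 0.001174 yr⁻¹.
At the new steady state, source = k·M_new ⇒ M_new = 93.90 / 0.001174 = 79950 Gt C.
(Equivalently M_new = M × F_new/F_old = 36350 × 93.90/42.69.)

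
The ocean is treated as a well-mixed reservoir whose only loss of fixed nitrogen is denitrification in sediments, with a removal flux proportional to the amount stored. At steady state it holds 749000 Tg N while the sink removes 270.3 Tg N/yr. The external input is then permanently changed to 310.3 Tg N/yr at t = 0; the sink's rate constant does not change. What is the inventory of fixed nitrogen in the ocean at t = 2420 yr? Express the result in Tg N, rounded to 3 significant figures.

814000 Tg N

The sink rate constant is k = F₀/M₀ = 270.3/749000 = 0.0003609 yr⁻¹.
Solving dM/dt = F₁ − kM with M(0) = M₀ gives M(t) = F₁/k + (M₀ − F₁/k)·e^(−kt).
F₁/k = 310.3/0.0003609 = 859840 Tg N; kt = 0.0003609 × 2420 = 0.8733, e^(−kt) = 0.4176.
M(2420) = 859840 + (749000 − 859840) × 0.4176 = 859840 − 46280 = 813560 Tg N.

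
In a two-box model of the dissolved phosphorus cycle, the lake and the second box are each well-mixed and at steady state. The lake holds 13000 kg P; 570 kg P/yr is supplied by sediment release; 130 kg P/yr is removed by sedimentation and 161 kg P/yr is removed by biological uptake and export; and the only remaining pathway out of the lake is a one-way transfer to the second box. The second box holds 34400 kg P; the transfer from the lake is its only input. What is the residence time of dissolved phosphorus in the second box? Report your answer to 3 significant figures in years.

Balance the lake: ΣF_in = 570.00 kg P/yr.
Transfer to the second box = ΣF_in − (130 + 161) = 279.00 kg P/yr.
At steady state the output of the second box equals its input, 279.00 kg P/yr.
τ = M / F = 34400 / 279.00 = 123.3 yr.

123 yr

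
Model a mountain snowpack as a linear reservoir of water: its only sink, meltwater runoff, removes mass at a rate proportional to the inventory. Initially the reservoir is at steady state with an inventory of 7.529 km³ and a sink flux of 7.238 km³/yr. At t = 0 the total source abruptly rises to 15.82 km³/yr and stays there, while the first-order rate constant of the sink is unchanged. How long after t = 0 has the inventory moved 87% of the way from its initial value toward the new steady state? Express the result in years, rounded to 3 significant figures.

2.12 yr

τ = M₀/F₀ = 7.529/7.238 = 1.040 yr.
The remaining gap fraction is e^(−t/τ); 87% covered ⇒ e^(−t/τ) = 0.130.
t = −τ ln(0.130) = 1.040 × 2.040 = 2.122 yr.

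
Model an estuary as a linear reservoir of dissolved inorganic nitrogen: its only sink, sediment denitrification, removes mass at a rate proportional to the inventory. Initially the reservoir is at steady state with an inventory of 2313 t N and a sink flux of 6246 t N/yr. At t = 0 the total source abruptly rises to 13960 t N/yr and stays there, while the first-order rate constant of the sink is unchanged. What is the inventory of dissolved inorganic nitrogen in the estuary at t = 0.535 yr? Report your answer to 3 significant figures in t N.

The sink rate constant is k = F₀/M₀ = 6246/2313 = 2.700 yr⁻¹.
Solving dM/dt = F₁ − kM with M(0) = M₀ gives M(t) = F₁/k + (M₀ − F₁/k)·e^(−kt).
F₁/k = 13960/2.700 = 5169.6 t N; kt = 2.700 × 0.535 = 1.445, e^(−kt) = 0.2358.
M(0.535) = 5169.6 + (2313 − 5169.6) × 0.2358 = 5169.6 − 673.6 = 4496.0 t N.

4500 t N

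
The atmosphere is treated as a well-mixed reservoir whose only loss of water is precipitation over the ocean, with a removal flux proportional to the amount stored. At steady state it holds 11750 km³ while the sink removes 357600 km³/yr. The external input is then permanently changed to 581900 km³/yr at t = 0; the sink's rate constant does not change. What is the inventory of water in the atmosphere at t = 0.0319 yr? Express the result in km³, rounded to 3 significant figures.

16300 km³

Residence time τ = M₀/F₀ = 0.03286 yr. The eventual steady state is M_∞ = M₀·(F₁/F₀) = 11750 × 581900/357600 = 19120 km³.
The anomaly ΔM(t) = M(t) − M_∞ decays as ΔM₀·e^(−t/τ) with ΔM₀ = 11750 − 19120 = −7370 km³.
At t = 0.0319 yr, e^(−t/τ) = e^(−0.9708) = 0.3788, so ΔM = −2791 km³ and M = 19120 − 2791 = 16329 km³.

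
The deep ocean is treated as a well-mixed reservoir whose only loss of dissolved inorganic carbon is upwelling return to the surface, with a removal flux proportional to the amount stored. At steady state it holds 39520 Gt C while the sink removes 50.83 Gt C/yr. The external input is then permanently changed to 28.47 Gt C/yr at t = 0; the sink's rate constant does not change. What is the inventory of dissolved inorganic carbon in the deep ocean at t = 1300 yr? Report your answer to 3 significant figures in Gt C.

The sink rate constant is k = F₀/M₀ = 50.83/39520 = 0.001286 yr⁻¹.
Solving dM/dt = F₁ − kM with M(0) = M₀ gives M(t) = F₁/k + (M₀ − F₁/k)·e^(−kt).
F₁/k = 28.47/0.001286 = 22135 Gt C; kt = 0.001286 × 1300 = 1.672, e^(−kt) = 0.1879.
M(1300) = 22135 + (39520 − 22135) × 0.1879 = 22135 + 3266 = 25401 Gt C.

25400 Gt C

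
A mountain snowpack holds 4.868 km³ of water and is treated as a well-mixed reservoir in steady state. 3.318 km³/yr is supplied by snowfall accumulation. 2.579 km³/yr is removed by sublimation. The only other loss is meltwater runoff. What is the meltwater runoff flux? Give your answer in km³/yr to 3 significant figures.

0.739 km³/yr

At steady state ΣF_in = ΣF_out.
ΣF_in = 3.3180 km³/yr.
Meltwater runoff flux = ΣF_in − (2.579) = 3.3180 − 2.579 = 0.7390 km³/yr.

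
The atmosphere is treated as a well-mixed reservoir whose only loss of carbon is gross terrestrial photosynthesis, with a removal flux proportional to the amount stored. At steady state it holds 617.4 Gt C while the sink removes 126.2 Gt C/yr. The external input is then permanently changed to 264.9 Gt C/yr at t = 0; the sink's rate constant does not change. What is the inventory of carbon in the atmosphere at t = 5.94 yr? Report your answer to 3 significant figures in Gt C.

The sink rate constant is k = F₀/M₀ = 126.2/617.4 = 0.2044 yr⁻¹.
Solving dM/dt = F₁ − kM with M(0) = M₀ gives M(t) = F₁/k + (M₀ − F₁/k)·e^(−kt).
F₁/k = 264.9/0.2044 = 1296.0 Gt C; kt = 0.2044 × 5.94 = 1.214, e^(−kt) = 0.2970.
M(5.94) = 1296.0 + (617.4 − 1296.0) × 0.2970 = 1296.0 − 201.5 = 1094.5 Gt C.

1090 Gt C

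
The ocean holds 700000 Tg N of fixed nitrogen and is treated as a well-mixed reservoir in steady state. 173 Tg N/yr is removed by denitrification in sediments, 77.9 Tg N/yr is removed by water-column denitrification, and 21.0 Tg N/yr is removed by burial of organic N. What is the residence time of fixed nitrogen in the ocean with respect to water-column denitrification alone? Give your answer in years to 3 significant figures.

Residence time with respect to a single sink: τ = M / F_sink.
τ = 700000 / 77.9 = 8986 yr.

8990 yr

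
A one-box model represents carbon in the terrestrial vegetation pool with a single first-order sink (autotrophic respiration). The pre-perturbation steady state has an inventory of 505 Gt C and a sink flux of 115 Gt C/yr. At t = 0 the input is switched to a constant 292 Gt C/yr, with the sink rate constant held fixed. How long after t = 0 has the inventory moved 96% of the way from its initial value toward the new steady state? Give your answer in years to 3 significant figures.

14.1 yr

τ = M₀/F₀ = 505/115 = 4.391 yr.
The remaining gap fraction is e^(−t/τ); 96% covered ⇒ e^(−t/τ) = 0.0400.
t = −τ ln(0.0400) = 4.391 × 3.219 = 14.14 yr.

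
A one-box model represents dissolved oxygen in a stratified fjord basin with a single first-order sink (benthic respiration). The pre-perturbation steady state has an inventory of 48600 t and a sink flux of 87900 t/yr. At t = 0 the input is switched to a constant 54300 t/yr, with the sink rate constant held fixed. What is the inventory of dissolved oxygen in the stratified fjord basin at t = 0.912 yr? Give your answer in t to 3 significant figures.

Residence time τ = M₀/F₀ = 0.5529 yr. The eventual steady state is M_∞ = M₀·(F₁/F₀) = 48600 × 54300/87900 = 30023 t.
The anomaly ΔM(t) = M(t) − M_∞ decays as ΔM₀·e^(−t/τ) with ΔM₀ = 48600 − 30023 = 18580 t.
At t = 0.912 yr, e^(−t/τ) = e^(−1.649) = 0.1921, so ΔM = 3570 t and M = 30023 + 3570 = 33592 t.

33600 t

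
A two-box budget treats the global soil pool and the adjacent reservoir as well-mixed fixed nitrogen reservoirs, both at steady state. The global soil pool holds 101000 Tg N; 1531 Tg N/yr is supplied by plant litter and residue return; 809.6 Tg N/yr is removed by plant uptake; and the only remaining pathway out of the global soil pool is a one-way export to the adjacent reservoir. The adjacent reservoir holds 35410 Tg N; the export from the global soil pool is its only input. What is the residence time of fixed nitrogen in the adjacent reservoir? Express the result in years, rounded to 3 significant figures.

49.1 yr

Balance the global soil pool: ΣF_in = 1531.0 Tg N/yr.
Export to the adjacent reservoir = ΣF_in − (809.6) = 721.40 Tg N/yr.
At steady state the output of the adjacent reservoir equals its input, 721.40 Tg N/yr.
τ = M / F = 35410 / 721.40 = 49.09 yr.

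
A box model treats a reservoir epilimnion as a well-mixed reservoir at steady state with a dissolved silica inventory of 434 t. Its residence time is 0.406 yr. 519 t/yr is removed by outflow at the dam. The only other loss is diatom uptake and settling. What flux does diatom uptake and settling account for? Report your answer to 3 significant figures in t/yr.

Total removal F = M/τ = 434 / 0.406 = 1069 t/yr.
Diatom uptake and settling = F − (519) = 1069 − 519.0 = 550.0 t/yr.

550 t/yr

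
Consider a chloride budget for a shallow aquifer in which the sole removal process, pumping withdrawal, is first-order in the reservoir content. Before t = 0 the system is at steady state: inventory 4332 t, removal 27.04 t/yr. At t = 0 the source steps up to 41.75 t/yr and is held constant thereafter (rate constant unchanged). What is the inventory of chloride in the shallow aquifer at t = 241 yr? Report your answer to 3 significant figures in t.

The sink rate constant is k = F₀/M₀ = 27.04/4332 = 0.006242 yr⁻¹.
Solving dM/dt = F₁ − kM with M(0) = M₀ gives M(t) = F₁/k + (M₀ − F₁/k)·e^(−kt).
F₁/k = 41.75/0.006242 = 6688.6 t; kt = 0.006242 × 241 = 1.504, e^(−kt) = 0.2222.
M(241) = 6688.6 + (4332 − 6688.6) × 0.2222 = 6688.6 − 523.6 = 6165.1 t.

6170 t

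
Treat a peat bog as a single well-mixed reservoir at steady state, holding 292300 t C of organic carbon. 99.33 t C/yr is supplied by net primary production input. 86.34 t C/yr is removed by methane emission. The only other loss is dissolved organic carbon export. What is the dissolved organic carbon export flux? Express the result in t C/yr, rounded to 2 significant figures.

At steady state ΣF_in = ΣF_out.
ΣF_in = 99.330 t C/yr.
Dissolved organic carbon export flux = ΣF_in − (86.34) = 99.330 − 86.34 = 12.99 t C/yr.

13 t C/yr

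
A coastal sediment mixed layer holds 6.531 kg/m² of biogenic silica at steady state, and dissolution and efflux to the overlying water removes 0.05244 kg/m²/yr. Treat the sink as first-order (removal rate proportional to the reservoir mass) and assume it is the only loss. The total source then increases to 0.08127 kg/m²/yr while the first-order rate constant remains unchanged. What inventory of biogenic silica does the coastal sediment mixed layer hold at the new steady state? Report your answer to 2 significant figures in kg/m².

10 kg/m²

Rate constant k = F/M = 0.05244 / 6.531 = 0.008029 yr⁻¹.
At the new steady state, source = k·M_new ⇒ M_new = 0.08127 / 0.008029 = 10.12 kg/m².
(Equivalently M_new = M × F_new/F_old = 6.531 × 0.08127/0.05244.)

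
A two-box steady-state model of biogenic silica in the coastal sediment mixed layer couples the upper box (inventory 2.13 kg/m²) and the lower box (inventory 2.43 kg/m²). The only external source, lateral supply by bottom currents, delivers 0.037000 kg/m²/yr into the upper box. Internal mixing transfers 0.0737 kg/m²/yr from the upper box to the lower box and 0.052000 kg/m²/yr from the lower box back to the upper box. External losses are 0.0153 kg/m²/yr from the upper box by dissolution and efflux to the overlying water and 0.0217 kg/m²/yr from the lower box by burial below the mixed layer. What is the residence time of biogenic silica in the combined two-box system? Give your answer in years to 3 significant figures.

Residence time in the combined system uses the total inventory and the total *external* removal — internal exchanges between the two boxes cancel.
M_total = 2.13 + 2.43 = 4.5600 kg/m².
ΣF_external_out = 0.0153 + 0.0217 = 0.037000 kg/m²/yr.
τ = M_total / ΣF_ext = 4.5600 / 0.037000 = 123.2 yr.

123 yr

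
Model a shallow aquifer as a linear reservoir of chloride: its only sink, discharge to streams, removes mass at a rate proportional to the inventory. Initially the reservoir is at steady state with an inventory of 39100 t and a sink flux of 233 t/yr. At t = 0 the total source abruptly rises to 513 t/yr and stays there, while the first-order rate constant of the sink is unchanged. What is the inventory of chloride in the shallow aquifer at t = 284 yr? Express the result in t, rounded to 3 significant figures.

77400 t

Residence time τ = M₀/F₀ = 167.8 yr. The eventual steady state is M_∞ = M₀·(F₁/F₀) = 39100 × 513/233 = 86087 t.
The anomaly ΔM(t) = M(t) − M_∞ decays as ΔM₀·e^(−t/τ) with ΔM₀ = 39100 − 86087 = −46990 t.
At t = 284 yr, e^(−t/τ) = e^(−1.692) = 0.1841, so ΔM = −8649 t and M = 86087 − 8649 = 77438 t.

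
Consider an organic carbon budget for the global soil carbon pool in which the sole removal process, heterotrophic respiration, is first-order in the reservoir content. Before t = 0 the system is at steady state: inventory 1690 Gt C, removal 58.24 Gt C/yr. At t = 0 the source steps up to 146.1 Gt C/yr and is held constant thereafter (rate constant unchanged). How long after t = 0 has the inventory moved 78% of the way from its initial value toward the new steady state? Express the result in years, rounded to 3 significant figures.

τ = M₀/F₀ = 1690/58.24 = 29.02 yr.
The remaining gap fraction is e^(−t/τ); 78% covered ⇒ e^(−t/τ) = 0.220.
t = −τ ln(0.220) = 29.02 × 1.514 = 43.94 yr.

43.9 yr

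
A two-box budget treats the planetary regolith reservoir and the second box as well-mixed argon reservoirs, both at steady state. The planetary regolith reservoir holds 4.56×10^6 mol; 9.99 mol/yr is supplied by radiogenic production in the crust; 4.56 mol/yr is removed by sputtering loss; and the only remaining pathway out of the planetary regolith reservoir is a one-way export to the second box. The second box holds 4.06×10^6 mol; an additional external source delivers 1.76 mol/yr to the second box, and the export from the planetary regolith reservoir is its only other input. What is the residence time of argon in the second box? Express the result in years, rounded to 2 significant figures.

Balance the planetary regolith reservoir: ΣF_in = 9.9900 mol/yr.
Export to the second box = ΣF_in − (4.56) = 5.4300 mol/yr.
Total input to the second box = 5.4300 + 1.76 = 7.1900 mol/yr; at steady state this equals its total output.
τ = M / F = 4.06×10^6 / 7.1900 = 564700 yr.

560000 yr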